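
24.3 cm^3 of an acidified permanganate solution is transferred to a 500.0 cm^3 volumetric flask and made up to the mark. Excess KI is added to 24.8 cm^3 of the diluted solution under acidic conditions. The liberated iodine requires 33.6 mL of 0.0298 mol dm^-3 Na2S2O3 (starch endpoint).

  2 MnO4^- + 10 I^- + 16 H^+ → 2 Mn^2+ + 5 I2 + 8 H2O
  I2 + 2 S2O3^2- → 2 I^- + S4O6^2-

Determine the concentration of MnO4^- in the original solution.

n(S2O3^2-) = 0.0336 × 0.0298 = 1.00 × 10^-3 mol
n(I2) = n(S2O3^2-)/2 = 5.01 × 10^-4 mol
From the 2:5 ratio, n(MnO4^-) in the aliquot = 2/5 × 5.01 × 10^-4 = 2.00 × 10^-4 mol
[MnO4^-]_dilute = 2.00 × 10^-4 / 0.0248 = 0.00807 mol/L
[MnO4^-]_original = 0.00807 × 500.0/24.3 = 0.166 mol/L

0.166 mol/L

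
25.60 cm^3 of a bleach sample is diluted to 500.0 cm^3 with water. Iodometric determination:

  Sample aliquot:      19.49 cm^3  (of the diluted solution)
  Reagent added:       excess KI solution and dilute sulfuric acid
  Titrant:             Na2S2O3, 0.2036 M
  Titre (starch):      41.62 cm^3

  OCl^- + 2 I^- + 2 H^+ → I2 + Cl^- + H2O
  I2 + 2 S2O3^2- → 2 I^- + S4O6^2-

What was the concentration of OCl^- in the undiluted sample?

n(S2O3^2-) = 0.04162 × 0.2036 = 8.474 × 10^-3 mol
n(I2) = n(S2O3^2-)/2 = 4.237 × 10^-3 mol
n(OCl^-) in the aliquot = 4.237 × 10^-3 mol (1:1 ratio)
[OCl^-]_dilute = 4.237 × 10^-3 / 0.01949 = 0.2174 mol/L
[OCl^-]_original = 0.2174 × 500.0/25.60 = 4.246 mol/L

4.246 M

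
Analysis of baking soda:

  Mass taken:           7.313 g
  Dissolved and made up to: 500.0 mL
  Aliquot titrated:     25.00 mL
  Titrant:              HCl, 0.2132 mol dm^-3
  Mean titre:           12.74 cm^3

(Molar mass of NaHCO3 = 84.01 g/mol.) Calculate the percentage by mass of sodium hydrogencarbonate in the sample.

NaHCO3 + HCl → NaCl + H2O + CO2
n(HCl) per titration = 0.01274 × 0.2132 = 2.716 × 10^-3 mol
n(NaHCO3) in each aliquot = 2.716 × 10^-3 mol (1:1 ratio)
n(NaHCO3) in the whole flask = 2.716 × 10^-3 × 500.0/25.00 = 0.05432 mol
mass of NaHCO3 = 0.05432 × 84.01 = 4.564 g
% NaHCO3 = 4.564 / 7.313 × 100 = 62.41 %

62.41 %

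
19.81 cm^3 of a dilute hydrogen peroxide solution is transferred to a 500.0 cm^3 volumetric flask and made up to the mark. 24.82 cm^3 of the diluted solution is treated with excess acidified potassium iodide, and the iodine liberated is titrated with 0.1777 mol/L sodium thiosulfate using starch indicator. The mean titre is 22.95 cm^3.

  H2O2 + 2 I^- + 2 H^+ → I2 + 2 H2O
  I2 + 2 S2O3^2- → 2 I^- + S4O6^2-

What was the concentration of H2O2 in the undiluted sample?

n(S2O3^2-) = 0.02295 × 0.1777 = 4.078 × 10^-3 mol
n(I2) = n(S2O3^2-)/2 = 2.039 × 10^-3 mol
n(H2O2) in the aliquot = 2.039 × 10^-3 mol (1:1 ratio)
[H2O2]_dilute = 2.039 × 10^-3 / 0.02482 = 0.08216 mol/L
[H2O2]_original = 0.08216 × 500.0/19.81 = 2.074 mol/L

2.074 mol/L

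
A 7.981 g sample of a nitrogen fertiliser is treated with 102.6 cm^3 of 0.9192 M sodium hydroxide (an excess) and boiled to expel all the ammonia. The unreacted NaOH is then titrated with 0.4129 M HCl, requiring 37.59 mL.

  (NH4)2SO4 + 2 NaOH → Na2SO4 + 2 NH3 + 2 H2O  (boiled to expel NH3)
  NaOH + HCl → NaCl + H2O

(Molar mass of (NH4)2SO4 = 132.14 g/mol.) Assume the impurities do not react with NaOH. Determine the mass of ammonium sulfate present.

5.206 g

n(NaOH) added = 0.1026 × 0.9192 = 0.09431 mol
n(HCl) used in back-titration = 0.03759 × 0.4129 = 0.01552 mol
n(NaOH) left over = 0.01552 mol (1:1 ratio)
n(NaOH) consumed by analyte = 0.09431 − 0.01552 = 0.07879 mol
From the 1:2 ratio, n((NH4)2SO4) = 1/2 × 0.07879 = 0.03939 mol
mass of (NH4)2SO4 = 0.03939 × 132.14 = 5.206 g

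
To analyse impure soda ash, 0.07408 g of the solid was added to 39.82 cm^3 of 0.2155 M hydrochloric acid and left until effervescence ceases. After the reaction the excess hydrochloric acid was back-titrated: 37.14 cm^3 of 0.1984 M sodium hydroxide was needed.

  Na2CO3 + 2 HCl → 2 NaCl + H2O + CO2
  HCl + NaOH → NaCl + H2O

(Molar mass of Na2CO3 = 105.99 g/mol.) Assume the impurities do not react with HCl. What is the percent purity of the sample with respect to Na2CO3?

n(HCl) added = 0.03982 × 0.2155 = 8.581 × 10^-3 mol
n(NaOH) used in back-titration = 0.03714 × 0.1984 = 7.369 × 10^-3 mol
n(HCl) left over = 7.369 × 10^-3 mol (1:1 ratio)
n(HCl) consumed by analyte = 8.581 × 10^-3 − 7.369 × 10^-3 = 1.213 × 10^-3 mol
From the 1:2 ratio, n(Na2CO3) = 1/2 × 1.213 × 10^-3 = 6.063 × 10^-4 mol
mass of Na2CO3 = 6.063 × 10^-4 × 105.99 = 0.06426 g
% Na2CO3 = 0.06426 / 0.07408 × 100 = 86.75 %

86.75 %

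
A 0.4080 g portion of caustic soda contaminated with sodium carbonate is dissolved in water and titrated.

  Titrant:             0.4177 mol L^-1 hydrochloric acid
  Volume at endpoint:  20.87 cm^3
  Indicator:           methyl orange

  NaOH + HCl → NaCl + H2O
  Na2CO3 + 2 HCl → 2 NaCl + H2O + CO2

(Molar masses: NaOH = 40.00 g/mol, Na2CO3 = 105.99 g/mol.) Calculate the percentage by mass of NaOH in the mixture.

40.72 %

n(HCl) = 0.02087 × 0.4177 = 8.717 × 10^-3 mol
Let x = n(NaOH), y = n(Na2CO3).
Titrant: 1x + 2y = 8.717 × 10^-3;  mass: 40.00x + 105.99y = 0.4080
Solving, x = 4.154 × 10^-3 mol, y = 2.282 × 10^-3 mol
mass of NaOH = 4.154 × 10^-3 × 40.00 = 0.1662 g
% NaOH = 0.1662 / 0.4080 × 100 = 40.72 %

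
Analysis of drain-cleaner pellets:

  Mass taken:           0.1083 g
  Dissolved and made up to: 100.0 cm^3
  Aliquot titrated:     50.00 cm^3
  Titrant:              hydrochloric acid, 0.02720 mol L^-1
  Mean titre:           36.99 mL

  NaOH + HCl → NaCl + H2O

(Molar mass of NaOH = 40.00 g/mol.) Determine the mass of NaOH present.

n(HCl) per titration = 0.03699 × 0.02720 = 1.006 × 10^-3 mol
n(NaOH) in each aliquot = 1.006 × 10^-3 mol (1:1 ratio)
n(NaOH) in the whole flask = 1.006 × 10^-3 × 100.0/50.00 = 2.012 × 10^-3 mol
mass of NaOH = 2.012 × 10^-3 × 40.00 = 0.08049 g

0.08049 g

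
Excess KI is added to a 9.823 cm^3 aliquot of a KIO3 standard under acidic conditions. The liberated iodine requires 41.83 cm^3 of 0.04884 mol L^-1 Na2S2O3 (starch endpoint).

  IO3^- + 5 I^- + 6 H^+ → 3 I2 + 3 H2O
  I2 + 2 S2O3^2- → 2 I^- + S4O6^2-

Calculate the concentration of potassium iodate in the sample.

n(S2O3^2-) = 0.04183 × 0.04884 = 2.043 × 10^-3 mol
n(I2) = n(S2O3^2-)/2 = 1.021 × 10^-3 mol
From the 1:3 ratio, n(IO3^-) in the aliquot = 1/3 × 1.021 × 10^-3 = 3.405 × 10^-4 mol
[IO3^-] = 3.405 × 10^-4 / 0.009823 = 0.03466 mol/L

0.03466 mol/L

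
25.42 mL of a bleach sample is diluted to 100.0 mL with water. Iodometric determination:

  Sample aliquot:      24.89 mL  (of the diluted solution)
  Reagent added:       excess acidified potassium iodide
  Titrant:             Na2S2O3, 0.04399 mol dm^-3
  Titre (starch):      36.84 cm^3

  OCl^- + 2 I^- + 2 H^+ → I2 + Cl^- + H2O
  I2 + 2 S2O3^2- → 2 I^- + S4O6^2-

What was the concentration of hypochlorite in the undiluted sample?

n(S2O3^2-) = 0.03684 × 0.04399 = 1.621 × 10^-3 mol
n(I2) = n(S2O3^2-)/2 = 8.103 × 10^-4 mol
n(OCl^-) in the aliquot = 8.103 × 10^-4 mol (1:1 ratio)
[OCl^-]_dilute = 8.103 × 10^-4 / 0.02489 = 0.03256 mol/L
[OCl^-]_original = 0.03256 × 100.0/25.42 = 0.1281 mol/L

0.1281 mol/L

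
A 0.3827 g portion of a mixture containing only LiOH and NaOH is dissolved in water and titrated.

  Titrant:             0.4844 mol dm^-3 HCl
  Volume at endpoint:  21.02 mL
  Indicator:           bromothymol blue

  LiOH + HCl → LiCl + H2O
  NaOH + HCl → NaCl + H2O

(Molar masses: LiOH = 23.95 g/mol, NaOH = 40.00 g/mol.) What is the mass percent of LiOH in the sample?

9.586 %

n(HCl) = 0.02102 × 0.4844 = 0.01018 mol
Let x = n(LiOH), y = n(NaOH).
Titrant: 1x + 1y = 0.01018;  mass: 23.95x + 40.00y = 0.3827
Solving, x = 1.532 × 10^-3 mol, y = 8.650 × 10^-3 mol
mass of LiOH = 1.532 × 10^-3 × 23.95 = 0.03668 g
% LiOH = 0.03668 / 0.3827 × 100 = 9.586 %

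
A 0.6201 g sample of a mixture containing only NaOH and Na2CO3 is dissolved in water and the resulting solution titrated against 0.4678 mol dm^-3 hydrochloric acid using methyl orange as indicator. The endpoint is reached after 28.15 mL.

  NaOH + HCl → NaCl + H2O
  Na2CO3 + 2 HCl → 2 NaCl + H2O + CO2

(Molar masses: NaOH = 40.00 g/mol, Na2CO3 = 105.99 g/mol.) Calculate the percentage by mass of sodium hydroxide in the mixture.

n(HCl) = 0.02815 × 0.4678 = 0.01317 mol
Let x = n(NaOH), y = n(Na2CO3).
Titrant: 1x + 2y = 0.01317;  mass: 40.00x + 105.99y = 0.6201
Solving, x = 5.984 × 10^-3 mol, y = 3.592 × 10^-3 mol
mass of NaOH = 5.984 × 10^-3 × 40.00 = 0.2394 g
% NaOH = 0.2394 / 0.6201 × 100 = 38.60 %

38.60 %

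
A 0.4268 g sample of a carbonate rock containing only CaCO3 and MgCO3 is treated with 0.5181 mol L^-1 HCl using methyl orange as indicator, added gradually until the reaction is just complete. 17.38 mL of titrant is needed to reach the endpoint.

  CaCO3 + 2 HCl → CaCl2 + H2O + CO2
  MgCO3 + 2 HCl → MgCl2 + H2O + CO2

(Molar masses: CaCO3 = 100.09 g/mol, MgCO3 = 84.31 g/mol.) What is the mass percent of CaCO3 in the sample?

70.16 %

n(HCl) = 0.01738 × 0.5181 = 9.005 × 10^-3 mol
Let x = n(CaCO3), y = n(MgCO3).
Titrant: 2x + 2y = 9.005 × 10^-3;  mass: 100.09x + 84.31y = 0.4268
Solving, x = 2.992 × 10^-3 mol, y = 1.510 × 10^-3 mol
mass of CaCO3 = 2.992 × 10^-3 × 100.09 = 0.2995 g
% CaCO3 = 0.2995 / 0.4268 × 100 = 70.16 %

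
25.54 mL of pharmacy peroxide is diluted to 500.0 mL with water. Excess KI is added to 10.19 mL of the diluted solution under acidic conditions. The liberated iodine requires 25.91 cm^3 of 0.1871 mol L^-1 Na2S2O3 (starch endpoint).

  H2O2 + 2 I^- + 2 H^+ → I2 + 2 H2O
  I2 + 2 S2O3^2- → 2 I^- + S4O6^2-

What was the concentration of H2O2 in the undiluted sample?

n(S2O3^2-) = 0.02591 × 0.1871 = 4.848 × 10^-3 mol
n(I2) = n(S2O3^2-)/2 = 2.424 × 10^-3 mol
n(H2O2) in the aliquot = 2.424 × 10^-3 mol (1:1 ratio)
[H2O2]_dilute = 2.424 × 10^-3 / 0.01019 = 0.2379 mol/L
[H2O2]_original = 0.2379 × 500.0/25.54 = 4.657 mol/L

4.657 mol/L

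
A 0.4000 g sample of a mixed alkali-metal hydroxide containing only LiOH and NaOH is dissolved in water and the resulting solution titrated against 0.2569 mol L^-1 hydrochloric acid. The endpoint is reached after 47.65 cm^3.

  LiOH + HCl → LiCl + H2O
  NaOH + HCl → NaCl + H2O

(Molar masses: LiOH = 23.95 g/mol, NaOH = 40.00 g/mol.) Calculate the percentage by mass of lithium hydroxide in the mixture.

33.44 %

n(HCl) = 0.04765 × 0.2569 = 0.01224 mol
Let x = n(LiOH), y = n(NaOH).
Titrant: 1x + 1y = 0.01224;  mass: 23.95x + 40.00y = 0.4000
Solving, x = 5.586 × 10^-3 mol, y = 6.656 × 10^-3 mol
mass of LiOH = 5.586 × 10^-3 × 23.95 = 0.1338 g
% LiOH = 0.1338 / 0.4000 × 100 = 33.44 %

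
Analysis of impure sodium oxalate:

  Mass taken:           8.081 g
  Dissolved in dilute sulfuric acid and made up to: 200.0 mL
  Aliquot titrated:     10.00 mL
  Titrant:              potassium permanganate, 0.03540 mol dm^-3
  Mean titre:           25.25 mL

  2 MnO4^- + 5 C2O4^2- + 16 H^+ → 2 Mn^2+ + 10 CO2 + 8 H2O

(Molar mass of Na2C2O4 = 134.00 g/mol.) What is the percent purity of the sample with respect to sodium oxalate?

74.11 %

n(KMnO4) per titration = 0.02525 × 0.03540 = 8.938 × 10^-4 mol
From the 5:2 ratio, n(Na2C2O4) in each aliquot = 5/2 × 8.938 × 10^-4 = 2.235 × 10^-3 mol
n(Na2C2O4) in the whole flask = 2.235 × 10^-3 × 200.0/10.00 = 0.04469 mol
mass of Na2C2O4 = 0.04469 × 134.00 = 5.989 g
% Na2C2O4 = 5.989 / 8.081 × 100 = 74.11 %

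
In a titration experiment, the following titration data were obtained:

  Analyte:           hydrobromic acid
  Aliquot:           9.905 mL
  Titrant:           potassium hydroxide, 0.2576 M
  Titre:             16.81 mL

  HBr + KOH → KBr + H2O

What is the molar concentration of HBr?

n(KOH) = 0.01681 L × 0.2576 mol/L = 4.330 × 10^-3 mol
n(HBr) = 4.330 × 10^-3 mol (1:1 mole ratio)
[HBr] = 4.330 × 10^-3 mol / 0.009905 L = 0.4372 mol/L

0.4372 M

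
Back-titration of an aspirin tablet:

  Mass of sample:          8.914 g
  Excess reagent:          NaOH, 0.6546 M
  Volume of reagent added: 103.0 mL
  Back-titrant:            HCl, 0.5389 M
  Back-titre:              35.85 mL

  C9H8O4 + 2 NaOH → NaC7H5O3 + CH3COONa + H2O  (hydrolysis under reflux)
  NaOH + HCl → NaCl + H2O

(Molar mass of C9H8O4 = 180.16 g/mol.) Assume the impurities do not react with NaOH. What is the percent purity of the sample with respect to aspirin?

n(NaOH) added = 0.1030 × 0.6546 = 0.06742 mol
n(HCl) used in back-titration = 0.03585 × 0.5389 = 0.01932 mol
n(NaOH) left over = 0.01932 mol (1:1 ratio)
n(NaOH) consumed by analyte = 0.06742 − 0.01932 = 0.04810 mol
From the 1:2 ratio, n(C9H8O4) = 1/2 × 0.04810 = 0.02405 mol
mass of C9H8O4 = 0.02405 × 180.16 = 4.333 g
% C9H8O4 = 4.333 / 8.914 × 100 = 48.61 %

48.61 %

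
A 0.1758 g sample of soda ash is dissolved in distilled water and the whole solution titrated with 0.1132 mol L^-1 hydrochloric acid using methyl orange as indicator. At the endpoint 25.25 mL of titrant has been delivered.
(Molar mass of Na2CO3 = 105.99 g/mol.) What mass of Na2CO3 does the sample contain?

Na2CO3 + 2 HCl → 2 NaCl + H2O + CO2
n(HCl) = 0.02525 L × 0.1132 mol/L = 2.858 × 10^-3 mol
From the 1:2 ratio, n(Na2CO3) = 1/2 × 2.858 × 10^-3 = 1.429 × 10^-3 mol
mass of Na2CO3 = 1.429 × 10^-3 × 105.99 g/mol = 0.1515 g

0.1515 g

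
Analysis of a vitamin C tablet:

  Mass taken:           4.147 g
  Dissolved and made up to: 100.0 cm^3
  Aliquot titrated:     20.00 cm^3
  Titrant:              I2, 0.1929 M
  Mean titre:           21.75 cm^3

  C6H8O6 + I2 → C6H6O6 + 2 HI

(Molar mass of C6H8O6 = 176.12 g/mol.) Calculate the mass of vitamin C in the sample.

3.695 g

n(I2) per titration = 0.02175 × 0.1929 = 4.196 × 10^-3 mol
n(C6H8O6) in each aliquot = 4.196 × 10^-3 mol (1:1 ratio)
n(C6H8O6) in the whole flask = 4.196 × 10^-3 × 100.0/20.00 = 0.02098 mol
mass of C6H8O6 = 0.02098 × 176.12 = 3.695 g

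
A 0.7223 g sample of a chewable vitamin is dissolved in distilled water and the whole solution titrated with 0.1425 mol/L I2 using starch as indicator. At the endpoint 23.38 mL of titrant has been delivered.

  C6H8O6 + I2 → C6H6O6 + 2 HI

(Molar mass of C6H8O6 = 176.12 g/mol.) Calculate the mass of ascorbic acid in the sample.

n(I2) = 0.02338 L × 0.1425 mol/L = 3.332 × 10^-3 mol
n(C6H8O6) = 3.332 × 10^-3 mol (1:1 ratio)
mass of C6H8O6 = 3.332 × 10^-3 × 176.12 g/mol = 0.5868 g

0.5868 g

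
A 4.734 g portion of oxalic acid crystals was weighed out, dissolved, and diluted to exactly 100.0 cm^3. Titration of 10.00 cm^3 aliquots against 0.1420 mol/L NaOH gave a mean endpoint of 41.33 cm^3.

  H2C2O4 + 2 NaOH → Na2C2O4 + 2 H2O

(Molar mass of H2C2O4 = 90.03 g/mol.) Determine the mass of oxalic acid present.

2.642 g

n(NaOH) per titration = 0.04133 × 0.1420 = 5.869 × 10^-3 mol
From the 1:2 ratio, n(H2C2O4) in each aliquot = 1/2 × 5.869 × 10^-3 = 2.934 × 10^-3 mol
n(H2C2O4) in the whole flask = 2.934 × 10^-3 × 100.0/10.00 = 0.02934 mol
mass of H2C2O4 = 0.02934 × 90.03 = 2.642 g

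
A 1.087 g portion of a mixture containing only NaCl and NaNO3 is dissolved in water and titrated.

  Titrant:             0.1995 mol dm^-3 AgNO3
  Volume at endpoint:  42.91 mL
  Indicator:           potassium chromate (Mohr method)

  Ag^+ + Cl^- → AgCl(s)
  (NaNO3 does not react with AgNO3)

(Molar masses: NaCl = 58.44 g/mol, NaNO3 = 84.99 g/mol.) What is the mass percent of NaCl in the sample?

46.02 %

n(AgNO3) = 0.04291 × 0.1995 = 8.561 × 10^-3 mol
Let x = n(NaCl), y = n(NaNO3).
Titrant: 1x = 8.561 × 10^-3;  mass: 58.44x + 84.99y = 1.087
Solving, x = 8.561 × 10^-3 mol, y = 6.903 × 10^-3 mol
mass of NaCl = 8.561 × 10^-3 × 58.44 = 0.5003 g
% NaCl = 0.5003 / 1.087 × 100 = 46.02 %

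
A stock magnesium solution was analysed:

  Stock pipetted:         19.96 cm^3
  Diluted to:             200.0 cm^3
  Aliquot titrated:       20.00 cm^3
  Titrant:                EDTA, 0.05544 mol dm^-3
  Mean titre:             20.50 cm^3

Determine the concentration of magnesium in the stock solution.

0.5694 mol/L

Mg^2+ + EDTA^4- → [Mg(EDTA)]^2-
n(EDTA) = 0.02050 × 0.05544 = 1.137 × 10^-3 mol
n(Mg2+) in the aliquot = 1.137 × 10^-3 mol (1:1 ratio)
[Mg2+]_dilute = 1.137 × 10^-3 / 0.02000 = 0.05683 mol/L
Dilution factor = 200.0 / 19.96 = 10.02
[Mg2+]_stock = 0.05683 × 10.02 = 0.5694 mol/L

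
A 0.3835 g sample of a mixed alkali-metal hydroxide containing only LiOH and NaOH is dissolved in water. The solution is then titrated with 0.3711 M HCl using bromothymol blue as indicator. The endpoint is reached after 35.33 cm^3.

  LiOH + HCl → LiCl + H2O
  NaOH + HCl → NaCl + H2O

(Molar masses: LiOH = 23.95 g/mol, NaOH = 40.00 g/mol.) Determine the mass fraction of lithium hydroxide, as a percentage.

54.84 %

n(HCl) = 0.03533 × 0.3711 = 0.01311 mol
Let x = n(LiOH), y = n(NaOH).
Titrant: 1x + 1y = 0.01311;  mass: 23.95x + 40.00y = 0.3835
Solving, x = 8.781 × 10^-3 mol, y = 4.330 × 10^-3 mol
mass of LiOH = 8.781 × 10^-3 × 23.95 = 0.2103 g
% LiOH = 0.2103 / 0.3835 × 100 = 54.84 %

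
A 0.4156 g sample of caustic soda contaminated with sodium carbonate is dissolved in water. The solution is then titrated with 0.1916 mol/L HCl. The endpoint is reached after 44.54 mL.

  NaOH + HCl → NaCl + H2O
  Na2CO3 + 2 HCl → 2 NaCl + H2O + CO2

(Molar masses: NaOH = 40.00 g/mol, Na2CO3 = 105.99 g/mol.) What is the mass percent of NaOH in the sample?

n(HCl) = 0.04454 × 0.1916 = 8.534 × 10^-3 mol
Let x = n(NaOH), y = n(Na2CO3).
Titrant: 1x + 2y = 8.534 × 10^-3;  mass: 40.00x + 105.99y = 0.4156
Solving, x = 2.820 × 10^-3 mol, y = 2.857 × 10^-3 mol
mass of NaOH = 2.820 × 10^-3 × 40.00 = 0.1128 g
% NaOH = 0.1128 / 0.4156 × 100 = 27.15 %

27.15 %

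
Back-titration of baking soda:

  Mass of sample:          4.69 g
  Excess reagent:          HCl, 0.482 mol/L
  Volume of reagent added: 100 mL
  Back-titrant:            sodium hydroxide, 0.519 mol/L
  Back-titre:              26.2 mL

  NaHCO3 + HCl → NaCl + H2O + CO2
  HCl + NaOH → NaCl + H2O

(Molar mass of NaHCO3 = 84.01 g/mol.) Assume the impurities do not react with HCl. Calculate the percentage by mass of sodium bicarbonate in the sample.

n(HCl) added = 0.100 × 0.482 = 0.0482 mol
n(NaOH) used in back-titration = 0.0262 × 0.519 = 0.0136 mol
n(HCl) left over = 0.0136 mol (1:1 ratio)
n(HCl) consumed by analyte = 0.0482 − 0.0136 = 0.0346 mol
n(NaHCO3) = 0.0346 mol (1:1 ratio)
mass of NaHCO3 = 0.0346 × 84.01 = 2.91 g
% NaHCO3 = 2.91 / 4.69 × 100 = 62.0 %

62.0 %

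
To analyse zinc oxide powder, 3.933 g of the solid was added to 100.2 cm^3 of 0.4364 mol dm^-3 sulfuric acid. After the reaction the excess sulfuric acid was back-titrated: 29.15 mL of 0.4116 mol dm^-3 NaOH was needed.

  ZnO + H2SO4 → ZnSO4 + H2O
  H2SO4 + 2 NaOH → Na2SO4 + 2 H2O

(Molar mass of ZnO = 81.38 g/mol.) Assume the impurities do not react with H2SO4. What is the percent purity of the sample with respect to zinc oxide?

78.07 %

n(H2SO4) added = 0.1002 × 0.4364 = 0.04373 mol
n(NaOH) used in back-titration = 0.02915 × 0.4116 = 0.01200 mol
From the 1:2 ratio, n(H2SO4) left over = 1/2 × 0.01200 = 5.999 × 10^-3 mol
n(H2SO4) consumed by analyte = 0.04373 − 5.999 × 10^-3 = 0.03773 mol
n(ZnO) = 0.03773 mol (1:1 ratio)
mass of ZnO = 0.03773 × 81.38 = 3.070 g
% ZnO = 3.070 / 3.933 × 100 = 78.07 %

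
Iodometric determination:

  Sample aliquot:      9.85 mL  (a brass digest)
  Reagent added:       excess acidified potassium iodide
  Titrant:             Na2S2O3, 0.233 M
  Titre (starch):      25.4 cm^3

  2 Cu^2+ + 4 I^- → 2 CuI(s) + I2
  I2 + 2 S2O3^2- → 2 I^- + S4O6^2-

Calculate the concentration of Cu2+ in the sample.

n(S2O3^2-) = 0.0254 × 0.233 = 5.92 × 10^-3 mol
n(I2) = n(S2O3^2-)/2 = 2.96 × 10^-3 mol
From the 2:1 ratio, n(Cu2+) in the aliquot = 2/1 × 2.96 × 10^-3 = 5.92 × 10^-3 mol
[Cu2+] = 5.92 × 10^-3 / 0.00985 = 0.601 mol/L

0.601 M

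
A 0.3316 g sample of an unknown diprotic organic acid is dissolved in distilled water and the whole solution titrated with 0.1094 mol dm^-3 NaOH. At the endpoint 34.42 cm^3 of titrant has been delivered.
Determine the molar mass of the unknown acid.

n(NaOH) = 0.03442 L × 0.1094 mol/L = 3.766 × 10^-3 mol
From the 1:2 ratio, n(H2A) = 1/2 × 3.766 × 10^-3 = 1.883 × 10^-3 mol
M = m / n = 0.3316 g / 1.883 × 10^-3 mol = 176.1 g/mol

176.1 g/mol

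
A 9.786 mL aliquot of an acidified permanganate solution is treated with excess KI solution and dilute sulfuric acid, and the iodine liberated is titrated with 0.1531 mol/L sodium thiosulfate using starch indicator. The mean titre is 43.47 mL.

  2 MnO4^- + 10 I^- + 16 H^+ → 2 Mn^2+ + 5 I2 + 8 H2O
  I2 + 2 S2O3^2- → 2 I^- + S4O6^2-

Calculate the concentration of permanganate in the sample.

n(S2O3^2-) = 0.04347 × 0.1531 = 6.655 × 10^-3 mol
n(I2) = n(S2O3^2-)/2 = 3.328 × 10^-3 mol
From the 2:5 ratio, n(MnO4^-) in the aliquot = 2/5 × 3.328 × 10^-3 = 1.331 × 10^-3 mol
[MnO4^-] = 1.331 × 10^-3 / 0.009786 = 0.1360 mol/L

0.1360 mol/L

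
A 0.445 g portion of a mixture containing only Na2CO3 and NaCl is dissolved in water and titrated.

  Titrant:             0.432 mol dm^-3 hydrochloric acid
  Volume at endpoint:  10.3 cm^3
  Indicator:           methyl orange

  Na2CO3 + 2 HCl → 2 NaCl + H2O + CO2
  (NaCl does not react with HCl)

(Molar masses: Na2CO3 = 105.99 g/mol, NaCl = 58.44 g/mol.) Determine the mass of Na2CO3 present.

0.236 g

n(HCl) = 0.0103 × 0.432 = 4.45 × 10^-3 mol
Let x = n(Na2CO3), y = n(NaCl).
Titrant: 2x = 4.45 × 10^-3;  mass: 105.99x + 58.44y = 0.445
Solving, x = 2.22 × 10^-3 mol, y = 3.58 × 10^-3 mol
mass of Na2CO3 = 2.22 × 10^-3 × 105.99 = 0.236 g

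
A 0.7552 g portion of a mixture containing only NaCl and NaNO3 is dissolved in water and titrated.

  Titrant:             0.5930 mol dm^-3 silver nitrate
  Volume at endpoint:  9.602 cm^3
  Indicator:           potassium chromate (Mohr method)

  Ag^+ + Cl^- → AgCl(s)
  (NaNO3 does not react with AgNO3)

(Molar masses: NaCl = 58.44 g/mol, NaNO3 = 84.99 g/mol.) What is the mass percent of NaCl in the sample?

n(AgNO3) = 0.009602 × 0.5930 = 5.694 × 10^-3 mol
Let x = n(NaCl), y = n(NaNO3).
Titrant: 1x = 5.694 × 10^-3;  mass: 58.44x + 84.99y = 0.7552
Solving, x = 5.694 × 10^-3 mol, y = 4.971 × 10^-3 mol
mass of NaCl = 5.694 × 10^-3 × 58.44 = 0.3328 g
% NaCl = 0.3328 / 0.7552 × 100 = 44.06 %

44.06 %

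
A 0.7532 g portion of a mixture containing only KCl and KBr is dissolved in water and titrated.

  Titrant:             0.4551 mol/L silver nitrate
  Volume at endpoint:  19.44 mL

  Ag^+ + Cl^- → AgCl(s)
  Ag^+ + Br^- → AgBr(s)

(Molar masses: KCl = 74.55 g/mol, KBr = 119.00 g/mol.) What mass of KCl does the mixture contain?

n(AgNO3) = 0.01944 × 0.4551 = 8.847 × 10^-3 mol
Let x = n(KCl), y = n(KBr).
Titrant: 1x + 1y = 8.847 × 10^-3;  mass: 74.55x + 119.00y = 0.7532
Solving, x = 6.740 × 10^-3 mol, y = 2.107 × 10^-3 mol
mass of KCl = 6.740 × 10^-3 × 74.55 = 0.5025 g

0.5025 g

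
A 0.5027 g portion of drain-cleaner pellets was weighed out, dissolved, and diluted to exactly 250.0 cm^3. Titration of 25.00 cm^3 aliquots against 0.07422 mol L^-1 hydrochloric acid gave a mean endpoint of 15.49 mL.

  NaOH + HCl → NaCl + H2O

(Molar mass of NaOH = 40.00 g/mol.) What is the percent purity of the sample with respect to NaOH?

n(HCl) per titration = 0.01549 × 0.07422 = 1.150 × 10^-3 mol
n(NaOH) in each aliquot = 1.150 × 10^-3 mol (1:1 ratio)
n(NaOH) in the whole flask = 1.150 × 10^-3 × 250.0/25.00 = 0.01150 mol
mass of NaOH = 0.01150 × 40.00 = 0.4599 g
% NaOH = 0.4599 / 0.5027 × 100 = 91.48 %

91.48 %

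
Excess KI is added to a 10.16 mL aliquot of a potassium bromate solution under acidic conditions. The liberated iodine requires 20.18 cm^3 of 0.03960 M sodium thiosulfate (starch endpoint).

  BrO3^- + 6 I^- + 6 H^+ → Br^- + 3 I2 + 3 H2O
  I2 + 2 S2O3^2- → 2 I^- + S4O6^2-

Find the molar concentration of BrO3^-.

n(S2O3^2-) = 0.02018 × 0.03960 = 7.991 × 10^-4 mol
n(I2) = n(S2O3^2-)/2 = 3.996 × 10^-4 mol
From the 1:3 ratio, n(BrO3^-) in the aliquot = 1/3 × 3.996 × 10^-4 = 1.332 × 10^-4 mol
[BrO3^-] = 1.332 × 10^-4 / 0.01016 = 0.01311 mol/L

0.01311 M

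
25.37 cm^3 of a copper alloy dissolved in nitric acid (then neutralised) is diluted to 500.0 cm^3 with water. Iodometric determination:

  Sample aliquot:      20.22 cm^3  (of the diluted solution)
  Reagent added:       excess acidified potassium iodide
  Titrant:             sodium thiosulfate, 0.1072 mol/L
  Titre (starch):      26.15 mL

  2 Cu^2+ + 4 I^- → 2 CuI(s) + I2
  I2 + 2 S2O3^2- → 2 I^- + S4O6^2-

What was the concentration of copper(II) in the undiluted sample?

2.732 mol/L

n(S2O3^2-) = 0.02615 × 0.1072 = 2.803 × 10^-3 mol
n(I2) = n(S2O3^2-)/2 = 1.402 × 10^-3 mol
From the 2:1 ratio, n(Cu2+) in the aliquot = 2/1 × 1.402 × 10^-3 = 2.803 × 10^-3 mol
[Cu2+]_dilute = 2.803 × 10^-3 / 0.02022 = 0.1386 mol/L
[Cu2+]_original = 0.1386 × 500.0/25.37 = 2.732 mol/L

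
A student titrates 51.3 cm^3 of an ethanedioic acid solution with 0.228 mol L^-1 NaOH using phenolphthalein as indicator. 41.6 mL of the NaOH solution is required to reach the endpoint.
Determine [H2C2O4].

0.0924 mol/L

H2C2O4 + 2 NaOH → Na2C2O4 + 2 H2O
n(NaOH) = 0.0416 L × 0.228 mol/L = 9.48 × 10^-3 mol
From the 1:2 mole ratio, n(H2C2O4) = 1/2 × 9.48 × 10^-3 = 4.74 × 10^-3 mol
[H2C2O4] = 4.74 × 10^-3 mol / 0.0513 L = 0.0924 mol/L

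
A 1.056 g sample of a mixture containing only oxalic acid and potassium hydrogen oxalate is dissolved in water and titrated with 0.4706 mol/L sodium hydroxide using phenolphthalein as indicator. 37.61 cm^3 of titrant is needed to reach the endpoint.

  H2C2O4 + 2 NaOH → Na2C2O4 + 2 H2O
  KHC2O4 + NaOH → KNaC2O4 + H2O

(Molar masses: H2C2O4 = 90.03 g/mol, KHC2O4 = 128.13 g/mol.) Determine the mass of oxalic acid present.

n(NaOH) = 0.03761 × 0.4706 = 0.01770 mol
Let x = n(H2C2O4), y = n(KHC2O4).
Titrant: 2x + 1y = 0.01770;  mass: 90.03x + 128.13y = 1.056
Solving, x = 7.290 × 10^-3 mol, y = 3.119 × 10^-3 mol
mass of H2C2O4 = 7.290 × 10^-3 × 90.03 = 0.6563 g

0.6563 g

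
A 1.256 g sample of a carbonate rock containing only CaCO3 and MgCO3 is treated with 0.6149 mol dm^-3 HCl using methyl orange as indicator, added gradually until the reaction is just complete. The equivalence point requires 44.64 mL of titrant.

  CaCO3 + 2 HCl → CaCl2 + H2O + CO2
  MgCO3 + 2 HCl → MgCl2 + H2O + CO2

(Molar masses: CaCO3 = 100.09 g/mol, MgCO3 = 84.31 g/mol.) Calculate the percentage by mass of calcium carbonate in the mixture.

49.94 %

n(HCl) = 0.04464 × 0.6149 = 0.02745 mol
Let x = n(CaCO3), y = n(MgCO3).
Titrant: 2x + 2y = 0.02745;  mass: 100.09x + 84.31y = 1.256
Solving, x = 6.266 × 10^-3 mol, y = 7.458 × 10^-3 mol
mass of CaCO3 = 6.266 × 10^-3 × 100.09 = 0.6272 g
% CaCO3 = 0.6272 / 1.256 × 100 = 49.94 %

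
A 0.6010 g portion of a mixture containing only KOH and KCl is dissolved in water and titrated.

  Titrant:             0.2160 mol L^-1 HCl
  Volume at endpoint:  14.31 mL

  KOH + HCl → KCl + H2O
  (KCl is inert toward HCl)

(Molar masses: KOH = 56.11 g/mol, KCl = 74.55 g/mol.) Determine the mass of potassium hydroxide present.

n(HCl) = 0.01431 × 0.2160 = 3.091 × 10^-3 mol
Let x = n(KOH), y = n(KCl).
Titrant: 1x = 3.091 × 10^-3;  mass: 56.11x + 74.55y = 0.6010
Solving, x = 3.091 × 10^-3 mol, y = 5.735 × 10^-3 mol
mass of KOH = 3.091 × 10^-3 × 56.11 = 0.1734 g

0.1734 g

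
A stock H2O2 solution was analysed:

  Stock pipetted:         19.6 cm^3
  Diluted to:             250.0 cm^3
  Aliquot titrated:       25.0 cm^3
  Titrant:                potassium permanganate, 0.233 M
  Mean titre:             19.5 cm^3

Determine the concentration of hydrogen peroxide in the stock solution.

5.80 M

2 MnO4^- + 5 H2O2 + 6 H^+ → 2 Mn^2+ + 5 O2 + 8 H2O
n(KMnO4) = 0.0195 × 0.233 = 4.54 × 10^-3 mol
From the 5:2 ratio, n(H2O2) in the aliquot = 5/2 × 4.54 × 10^-3 = 0.0114 mol
[H2O2]_dilute = 0.0114 / 0.0250 = 0.454 mol/L
Dilution factor = 250.0 / 19.6 = 12.76
[H2O2]_stock = 0.454 × 12.76 = 5.80 mol/L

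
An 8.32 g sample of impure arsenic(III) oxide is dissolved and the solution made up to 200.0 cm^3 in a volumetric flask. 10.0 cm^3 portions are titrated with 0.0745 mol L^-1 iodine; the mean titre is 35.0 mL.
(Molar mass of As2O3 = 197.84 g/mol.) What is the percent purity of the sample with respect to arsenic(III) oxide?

62.0 %

As2O3 + 2 I2 + 2 H2O → As2O5 + 4 HI
n(I2) per titration = 0.0350 × 0.0745 = 2.61 × 10^-3 mol
From the 1:2 ratio, n(As2O3) in each aliquot = 1/2 × 2.61 × 10^-3 = 1.30 × 10^-3 mol
n(As2O3) in the whole flask = 1.30 × 10^-3 × 200.0/10.0 = 0.0261 mol
mass of As2O3 = 0.0261 × 197.84 = 5.16 g
% As2O3 = 5.16 / 8.32 × 100 = 62.0 %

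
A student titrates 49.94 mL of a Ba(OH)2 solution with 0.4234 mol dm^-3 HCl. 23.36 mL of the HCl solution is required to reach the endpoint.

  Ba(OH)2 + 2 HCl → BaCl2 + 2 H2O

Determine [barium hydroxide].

0.09903 mol/L

n(HCl) = 0.02336 L × 0.4234 mol/L = 9.891 × 10^-3 mol
From the 1:2 mole ratio, n(Ba(OH)2) = 1/2 × 9.891 × 10^-3 = 4.945 × 10^-3 mol
[Ba(OH)2] = 4.945 × 10^-3 mol / 0.04994 L = 0.09903 mol/L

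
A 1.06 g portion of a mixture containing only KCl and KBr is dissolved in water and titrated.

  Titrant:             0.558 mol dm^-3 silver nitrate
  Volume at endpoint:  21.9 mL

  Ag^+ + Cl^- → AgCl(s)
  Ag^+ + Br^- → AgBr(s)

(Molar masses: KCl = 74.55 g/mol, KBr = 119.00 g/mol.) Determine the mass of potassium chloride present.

0.661 g

n(AgNO3) = 0.0219 × 0.558 = 0.0122 mol
Let x = n(KCl), y = n(KBr).
Titrant: 1x + 1y = 0.0122;  mass: 74.55x + 119.00y = 1.06
Solving, x = 8.87 × 10^-3 mol, y = 3.35 × 10^-3 mol
mass of KCl = 8.87 × 10^-3 × 74.55 = 0.661 g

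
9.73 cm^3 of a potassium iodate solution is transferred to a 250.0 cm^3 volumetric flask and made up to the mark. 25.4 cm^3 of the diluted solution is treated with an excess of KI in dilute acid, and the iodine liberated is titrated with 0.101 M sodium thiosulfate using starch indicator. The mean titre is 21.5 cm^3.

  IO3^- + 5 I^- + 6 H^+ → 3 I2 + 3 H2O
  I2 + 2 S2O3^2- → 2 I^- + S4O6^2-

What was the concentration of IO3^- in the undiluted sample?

0.366 M

n(S2O3^2-) = 0.0215 × 0.101 = 2.17 × 10^-3 mol
n(I2) = n(S2O3^2-)/2 = 1.09 × 10^-3 mol
From the 1:3 ratio, n(IO3^-) in the aliquot = 1/3 × 1.09 × 10^-3 = 3.62 × 10^-4 mol
[IO3^-]_dilute = 3.62 × 10^-4 / 0.0254 = 0.0142 mol/L
[IO3^-]_original = 0.0142 × 250.0/9.73 = 0.366 mol/L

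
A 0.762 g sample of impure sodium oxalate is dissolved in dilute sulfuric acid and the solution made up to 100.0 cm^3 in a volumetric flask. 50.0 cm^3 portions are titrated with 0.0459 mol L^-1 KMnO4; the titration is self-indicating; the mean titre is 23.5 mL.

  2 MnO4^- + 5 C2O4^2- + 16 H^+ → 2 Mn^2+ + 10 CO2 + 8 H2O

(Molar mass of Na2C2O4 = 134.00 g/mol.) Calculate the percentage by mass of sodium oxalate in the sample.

94.8 %

n(KMnO4) per titration = 0.0235 × 0.0459 = 1.08 × 10^-3 mol
From the 5:2 ratio, n(Na2C2O4) in each aliquot = 5/2 × 1.08 × 10^-3 = 2.70 × 10^-3 mol
n(Na2C2O4) in the whole flask = 2.70 × 10^-3 × 100.0/50.0 = 5.39 × 10^-3 mol
mass of Na2C2O4 = 5.39 × 10^-3 × 134.00 = 0.723 g
% Na2C2O4 = 0.723 / 0.762 × 100 = 94.8 %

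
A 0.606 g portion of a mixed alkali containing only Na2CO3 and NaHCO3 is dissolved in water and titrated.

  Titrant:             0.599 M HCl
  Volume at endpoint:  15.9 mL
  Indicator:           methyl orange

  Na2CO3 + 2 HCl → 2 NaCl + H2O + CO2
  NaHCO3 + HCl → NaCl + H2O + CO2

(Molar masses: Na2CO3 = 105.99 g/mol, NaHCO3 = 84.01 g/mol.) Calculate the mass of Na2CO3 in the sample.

0.332 g

n(HCl) = 0.0159 × 0.599 = 9.52 × 10^-3 mol
Let x = n(Na2CO3), y = n(NaHCO3).
Titrant: 2x + 1y = 9.52 × 10^-3;  mass: 105.99x + 84.01y = 0.606
Solving, x = 3.13 × 10^-3 mol, y = 3.27 × 10^-3 mol
mass of Na2CO3 = 3.13 × 10^-3 × 105.99 = 0.332 g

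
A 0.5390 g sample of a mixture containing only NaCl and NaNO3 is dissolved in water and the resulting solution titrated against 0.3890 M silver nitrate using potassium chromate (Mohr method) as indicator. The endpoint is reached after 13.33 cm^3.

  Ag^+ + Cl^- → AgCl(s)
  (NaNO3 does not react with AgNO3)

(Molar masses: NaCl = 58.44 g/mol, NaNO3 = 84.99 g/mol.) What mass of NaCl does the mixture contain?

n(AgNO3) = 0.01333 × 0.3890 = 5.185 × 10^-3 mol
Let x = n(NaCl), y = n(NaNO3).
Titrant: 1x = 5.185 × 10^-3;  mass: 58.44x + 84.99y = 0.5390
Solving, x = 5.185 × 10^-3 mol, y = 2.776 × 10^-3 mol
mass of NaCl = 5.185 × 10^-3 × 58.44 = 0.3030 g

0.3030 g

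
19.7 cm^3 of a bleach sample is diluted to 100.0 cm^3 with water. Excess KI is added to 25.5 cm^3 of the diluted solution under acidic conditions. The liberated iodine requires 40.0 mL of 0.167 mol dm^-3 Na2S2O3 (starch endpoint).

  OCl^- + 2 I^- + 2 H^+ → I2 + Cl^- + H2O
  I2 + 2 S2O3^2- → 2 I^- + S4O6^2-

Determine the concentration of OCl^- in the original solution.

n(S2O3^2-) = 0.0400 × 0.167 = 6.68 × 10^-3 mol
n(I2) = n(S2O3^2-)/2 = 3.34 × 10^-3 mol
n(OCl^-) in the aliquot = 3.34 × 10^-3 mol (1:1 ratio)
[OCl^-]_dilute = 3.34 × 10^-3 / 0.0255 = 0.131 mol/L
[OCl^-]_original = 0.131 × 100.0/19.7 = 0.665 mol/L

0.665 mol/L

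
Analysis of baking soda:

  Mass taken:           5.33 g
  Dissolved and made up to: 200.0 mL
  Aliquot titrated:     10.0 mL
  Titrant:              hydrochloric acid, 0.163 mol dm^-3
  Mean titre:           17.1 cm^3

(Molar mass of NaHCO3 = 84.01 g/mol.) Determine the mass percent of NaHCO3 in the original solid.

NaHCO3 + HCl → NaCl + H2O + CO2
n(HCl) per titration = 0.0171 × 0.163 = 2.79 × 10^-3 mol
n(NaHCO3) in each aliquot = 2.79 × 10^-3 mol (1:1 ratio)
n(NaHCO3) in the whole flask = 2.79 × 10^-3 × 200.0/10.0 = 0.0557 mol
mass of NaHCO3 = 0.0557 × 84.01 = 4.68 g
% NaHCO3 = 4.68 / 5.33 × 100 = 87.9 %

87.9 %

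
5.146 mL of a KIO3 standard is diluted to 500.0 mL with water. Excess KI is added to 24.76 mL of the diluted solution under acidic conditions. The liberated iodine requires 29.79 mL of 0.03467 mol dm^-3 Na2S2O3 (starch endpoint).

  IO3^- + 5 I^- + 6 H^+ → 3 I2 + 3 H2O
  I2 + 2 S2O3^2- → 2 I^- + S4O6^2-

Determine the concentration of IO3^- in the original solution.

n(S2O3^2-) = 0.02979 × 0.03467 = 1.033 × 10^-3 mol
n(I2) = n(S2O3^2-)/2 = 5.164 × 10^-4 mol
From the 1:3 ratio, n(IO3^-) in the aliquot = 1/3 × 5.164 × 10^-4 = 1.721 × 10^-4 mol
[IO3^-]_dilute = 1.721 × 10^-4 / 0.02476 = 0.006952 mol/L
[IO3^-]_original = 0.006952 × 500.0/5.146 = 0.6755 mol/L

0.6755 mol/L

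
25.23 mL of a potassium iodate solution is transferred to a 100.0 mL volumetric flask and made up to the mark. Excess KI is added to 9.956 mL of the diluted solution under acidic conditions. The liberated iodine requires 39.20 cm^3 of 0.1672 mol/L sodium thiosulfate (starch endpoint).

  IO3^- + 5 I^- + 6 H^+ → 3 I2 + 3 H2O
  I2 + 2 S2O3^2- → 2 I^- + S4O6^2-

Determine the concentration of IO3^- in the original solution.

n(S2O3^2-) = 0.03920 × 0.1672 = 6.554 × 10^-3 mol
n(I2) = n(S2O3^2-)/2 = 3.277 × 10^-3 mol
From the 1:3 ratio, n(IO3^-) in the aliquot = 1/3 × 3.277 × 10^-3 = 1.092 × 10^-3 mol
[IO3^-]_dilute = 1.092 × 10^-3 / 0.009956 = 0.1097 mol/L
[IO3^-]_original = 0.1097 × 100.0/25.23 = 0.4349 mol/L

0.4349 mol/L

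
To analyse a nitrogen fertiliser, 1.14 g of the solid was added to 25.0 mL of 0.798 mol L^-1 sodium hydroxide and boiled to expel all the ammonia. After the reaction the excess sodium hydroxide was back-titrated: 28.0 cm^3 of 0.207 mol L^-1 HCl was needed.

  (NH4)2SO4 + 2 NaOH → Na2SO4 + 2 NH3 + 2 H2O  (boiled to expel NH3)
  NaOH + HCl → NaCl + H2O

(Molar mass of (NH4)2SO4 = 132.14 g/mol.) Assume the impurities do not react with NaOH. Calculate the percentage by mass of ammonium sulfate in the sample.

82.0 %

n(NaOH) added = 0.0250 × 0.798 = 0.0200 mol
n(HCl) used in back-titration = 0.0280 × 0.207 = 5.80 × 10^-3 mol
n(NaOH) left over = 5.80 × 10^-3 mol (1:1 ratio)
n(NaOH) consumed by analyte = 0.0200 − 5.80 × 10^-3 = 0.0142 mol
From the 1:2 ratio, n((NH4)2SO4) = 1/2 × 0.0142 = 7.08 × 10^-3 mol
mass of (NH4)2SO4 = 7.08 × 10^-3 × 132.14 = 0.935 g
% (NH4)2SO4 = 0.935 / 1.14 × 100 = 82.0 %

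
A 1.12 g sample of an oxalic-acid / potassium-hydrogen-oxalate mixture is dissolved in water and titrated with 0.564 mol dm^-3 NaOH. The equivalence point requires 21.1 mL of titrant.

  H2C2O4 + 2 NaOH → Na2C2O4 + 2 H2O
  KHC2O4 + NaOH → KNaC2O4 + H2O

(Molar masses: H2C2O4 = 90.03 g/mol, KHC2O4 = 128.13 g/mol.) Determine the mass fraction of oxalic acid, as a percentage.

19.6 %

n(NaOH) = 0.0211 × 0.564 = 0.0119 mol
Let x = n(H2C2O4), y = n(KHC2O4).
Titrant: 2x + 1y = 0.0119;  mass: 90.03x + 128.13y = 1.12
Solving, x = 2.44 × 10^-3 mol, y = 7.03 × 10^-3 mol
mass of H2C2O4 = 2.44 × 10^-3 × 90.03 = 0.219 g
% H2C2O4 = 0.219 / 1.12 × 100 = 19.6 %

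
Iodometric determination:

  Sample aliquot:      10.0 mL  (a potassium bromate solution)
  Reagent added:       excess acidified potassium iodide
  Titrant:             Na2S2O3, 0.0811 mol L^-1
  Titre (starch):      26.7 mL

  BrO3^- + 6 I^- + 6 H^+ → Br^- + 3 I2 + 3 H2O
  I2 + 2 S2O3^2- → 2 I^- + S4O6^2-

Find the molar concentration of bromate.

n(S2O3^2-) = 0.0267 × 0.0811 = 2.17 × 10^-3 mol
n(I2) = n(S2O3^2-)/2 = 1.08 × 10^-3 mol
From the 1:3 ratio, n(BrO3^-) in the aliquot = 1/3 × 1.08 × 10^-3 = 3.61 × 10^-4 mol
[BrO3^-] = 3.61 × 10^-4 / 0.0100 = 0.0361 mol/L

0.0361 mol/L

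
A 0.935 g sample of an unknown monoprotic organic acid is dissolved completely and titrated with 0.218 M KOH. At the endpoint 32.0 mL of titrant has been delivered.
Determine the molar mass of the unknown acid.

134 g/mol

n(KOH) = 0.0320 L × 0.218 mol/L = 6.98 × 10^-3 mol
n(HA) = 6.98 × 10^-3 mol (1:1 ratio)
M = m / n = 0.935 g / 6.98 × 10^-3 mol = 134 g/mol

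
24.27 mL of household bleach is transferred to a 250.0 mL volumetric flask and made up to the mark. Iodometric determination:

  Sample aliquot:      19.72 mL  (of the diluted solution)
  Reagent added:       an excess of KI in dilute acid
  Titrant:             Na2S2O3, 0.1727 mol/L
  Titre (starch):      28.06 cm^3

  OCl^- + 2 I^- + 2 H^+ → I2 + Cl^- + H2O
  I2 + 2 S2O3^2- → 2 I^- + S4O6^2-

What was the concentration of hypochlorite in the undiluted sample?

n(S2O3^2-) = 0.02806 × 0.1727 = 4.846 × 10^-3 mol
n(I2) = n(S2O3^2-)/2 = 2.423 × 10^-3 mol
n(OCl^-) in the aliquot = 2.423 × 10^-3 mol (1:1 ratio)
[OCl^-]_dilute = 2.423 × 10^-3 / 0.01972 = 0.1229 mol/L
[OCl^-]_original = 0.1229 × 250.0/24.27 = 1.266 mol/L

1.266 mol/L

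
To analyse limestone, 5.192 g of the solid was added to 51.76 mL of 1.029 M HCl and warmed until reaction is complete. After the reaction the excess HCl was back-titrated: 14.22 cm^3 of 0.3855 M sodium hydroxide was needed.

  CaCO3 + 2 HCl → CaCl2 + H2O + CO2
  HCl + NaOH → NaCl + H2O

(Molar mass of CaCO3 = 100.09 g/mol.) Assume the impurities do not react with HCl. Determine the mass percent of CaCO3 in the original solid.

n(HCl) added = 0.05176 × 1.029 = 0.05326 mol
n(NaOH) used in back-titration = 0.01422 × 0.3855 = 5.482 × 10^-3 mol
n(HCl) left over = 5.482 × 10^-3 mol (1:1 ratio)
n(HCl) consumed by analyte = 0.05326 − 5.482 × 10^-3 = 0.04778 mol
From the 1:2 ratio, n(CaCO3) = 1/2 × 0.04778 = 0.02389 mol
mass of CaCO3 = 0.02389 × 100.09 = 2.391 g
% CaCO3 = 2.391 / 5.192 × 100 = 46.05 %

46.05 %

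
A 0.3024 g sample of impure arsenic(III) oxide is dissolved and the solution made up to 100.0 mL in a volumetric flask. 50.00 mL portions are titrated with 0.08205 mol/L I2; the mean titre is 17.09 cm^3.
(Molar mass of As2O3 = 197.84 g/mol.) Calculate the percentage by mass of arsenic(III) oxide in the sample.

As2O3 + 2 I2 + 2 H2O → As2O5 + 4 HI
n(I2) per titration = 0.01709 × 0.08205 = 1.402 × 10^-3 mol
From the 1:2 ratio, n(As2O3) in each aliquot = 1/2 × 1.402 × 10^-3 = 7.011 × 10^-4 mol
n(As2O3) in the whole flask = 7.011 × 10^-4 × 100.0/50.00 = 1.402 × 10^-3 mol
mass of As2O3 = 1.402 × 10^-3 × 197.84 = 0.2774 g
% As2O3 = 0.2774 / 0.3024 × 100 = 91.74 %

91.74 %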